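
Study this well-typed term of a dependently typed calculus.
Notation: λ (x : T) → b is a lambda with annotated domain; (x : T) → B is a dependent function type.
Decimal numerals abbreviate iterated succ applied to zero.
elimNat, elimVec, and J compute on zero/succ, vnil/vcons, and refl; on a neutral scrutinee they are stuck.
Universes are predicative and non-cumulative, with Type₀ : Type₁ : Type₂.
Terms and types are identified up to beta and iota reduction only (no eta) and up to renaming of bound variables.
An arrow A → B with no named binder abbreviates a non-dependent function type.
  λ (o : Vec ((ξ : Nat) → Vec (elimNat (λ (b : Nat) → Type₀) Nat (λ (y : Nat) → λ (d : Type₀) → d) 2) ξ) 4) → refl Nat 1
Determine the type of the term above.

the term's type:
  Vec ((o : Nat) → Vec Nat o) 4 → Eq Nat 1 1


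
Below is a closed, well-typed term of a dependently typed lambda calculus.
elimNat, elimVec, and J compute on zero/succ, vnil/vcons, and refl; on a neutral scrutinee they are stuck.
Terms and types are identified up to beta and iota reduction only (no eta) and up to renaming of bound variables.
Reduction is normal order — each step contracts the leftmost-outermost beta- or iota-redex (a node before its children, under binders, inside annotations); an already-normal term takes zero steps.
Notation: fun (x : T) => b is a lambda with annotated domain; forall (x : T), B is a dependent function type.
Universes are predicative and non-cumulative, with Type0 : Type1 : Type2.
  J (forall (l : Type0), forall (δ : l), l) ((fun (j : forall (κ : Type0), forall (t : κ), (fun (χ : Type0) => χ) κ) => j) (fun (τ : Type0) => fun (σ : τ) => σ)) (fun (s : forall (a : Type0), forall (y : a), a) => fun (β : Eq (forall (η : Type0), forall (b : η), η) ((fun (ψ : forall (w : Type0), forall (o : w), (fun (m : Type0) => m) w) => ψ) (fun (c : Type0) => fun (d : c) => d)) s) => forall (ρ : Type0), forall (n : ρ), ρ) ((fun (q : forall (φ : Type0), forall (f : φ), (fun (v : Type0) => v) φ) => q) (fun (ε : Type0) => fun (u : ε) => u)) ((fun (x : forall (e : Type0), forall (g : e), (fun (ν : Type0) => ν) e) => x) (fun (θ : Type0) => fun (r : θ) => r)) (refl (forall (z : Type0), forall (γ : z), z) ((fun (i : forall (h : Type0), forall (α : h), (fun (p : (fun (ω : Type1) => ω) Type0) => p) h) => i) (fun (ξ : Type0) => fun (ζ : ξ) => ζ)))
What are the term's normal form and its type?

reduced normal form:
  fun (l : Type0) => fun (δ : l) => δ
the term's type:
  forall (l : Type0), forall (δ : l), l
observation: the first redex contracted is a J iota-redex; the normal form is reached in 2 normal-order steps.


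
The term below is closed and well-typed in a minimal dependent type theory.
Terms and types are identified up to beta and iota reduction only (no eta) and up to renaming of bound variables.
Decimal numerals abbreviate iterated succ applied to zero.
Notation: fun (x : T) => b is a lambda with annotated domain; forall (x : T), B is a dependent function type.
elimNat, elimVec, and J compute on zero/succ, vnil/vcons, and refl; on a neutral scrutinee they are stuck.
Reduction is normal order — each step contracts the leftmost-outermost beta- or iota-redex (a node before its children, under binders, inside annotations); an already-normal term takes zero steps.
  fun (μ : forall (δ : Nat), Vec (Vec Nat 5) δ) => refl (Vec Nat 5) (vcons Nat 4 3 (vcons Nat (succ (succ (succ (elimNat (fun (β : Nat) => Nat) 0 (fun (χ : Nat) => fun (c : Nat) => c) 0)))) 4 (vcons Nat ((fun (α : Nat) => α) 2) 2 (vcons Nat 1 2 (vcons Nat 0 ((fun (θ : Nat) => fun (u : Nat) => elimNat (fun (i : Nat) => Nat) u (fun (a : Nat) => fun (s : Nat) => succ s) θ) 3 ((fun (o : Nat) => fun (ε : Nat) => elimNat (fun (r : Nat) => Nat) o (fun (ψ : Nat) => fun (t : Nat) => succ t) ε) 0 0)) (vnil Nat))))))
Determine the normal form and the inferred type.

reduced normal form:
  fun (μ : forall (δ : Nat), Vec (Vec Nat 5) δ) => refl (Vec Nat 5) (vcons Nat 4 3 (vcons Nat 3 4 (vcons Nat 2 2 (vcons Nat 1 2 (vcons Nat 0 3 (vnil Nat))))))
inferred type:
  forall (μ : forall (δ : Nat), Vec (Vec Nat 5) δ), Eq (Vec Nat 5) (vcons Nat 4 3 (vcons Nat 3 4 (vcons Nat 2 2 (vcons Nat 1 2 (vcons Nat 0 3 (vnil Nat)))))) (vcons Nat 4 3 (vcons Nat 3 4 (vcons Nat 2 2 (vcons Nat 1 2 (vcons Nat 0 3 (vnil Nat))))))
observation: the first redex contracted is an elimNat iota-redex; the normal form is reached in 17 normal-order steps.


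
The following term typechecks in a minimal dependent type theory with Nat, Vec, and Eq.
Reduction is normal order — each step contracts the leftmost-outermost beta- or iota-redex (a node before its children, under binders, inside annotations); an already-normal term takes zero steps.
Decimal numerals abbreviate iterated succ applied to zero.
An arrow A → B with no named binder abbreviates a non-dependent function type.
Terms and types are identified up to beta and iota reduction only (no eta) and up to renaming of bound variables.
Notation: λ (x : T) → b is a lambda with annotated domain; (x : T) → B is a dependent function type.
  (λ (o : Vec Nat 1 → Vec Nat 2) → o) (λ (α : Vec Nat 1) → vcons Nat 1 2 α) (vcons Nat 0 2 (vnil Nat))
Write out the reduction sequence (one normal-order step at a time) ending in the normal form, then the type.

reduction (normal order):
  (λ (o : Vec Nat 1 → Vec Nat 2) → o) (λ (α : Vec Nat 1) → vcons Nat 1 2 α) (vcons Nat 0 2 (vnil Nat))
  ~> (λ (o : Vec Nat 1) → vcons Nat 1 2 o) (vcons Nat 0 2 (vnil Nat))
  ~> vcons Nat 1 2 (vcons Nat 0 2 (vnil Nat))
inferred type:
  Vec Nat 2


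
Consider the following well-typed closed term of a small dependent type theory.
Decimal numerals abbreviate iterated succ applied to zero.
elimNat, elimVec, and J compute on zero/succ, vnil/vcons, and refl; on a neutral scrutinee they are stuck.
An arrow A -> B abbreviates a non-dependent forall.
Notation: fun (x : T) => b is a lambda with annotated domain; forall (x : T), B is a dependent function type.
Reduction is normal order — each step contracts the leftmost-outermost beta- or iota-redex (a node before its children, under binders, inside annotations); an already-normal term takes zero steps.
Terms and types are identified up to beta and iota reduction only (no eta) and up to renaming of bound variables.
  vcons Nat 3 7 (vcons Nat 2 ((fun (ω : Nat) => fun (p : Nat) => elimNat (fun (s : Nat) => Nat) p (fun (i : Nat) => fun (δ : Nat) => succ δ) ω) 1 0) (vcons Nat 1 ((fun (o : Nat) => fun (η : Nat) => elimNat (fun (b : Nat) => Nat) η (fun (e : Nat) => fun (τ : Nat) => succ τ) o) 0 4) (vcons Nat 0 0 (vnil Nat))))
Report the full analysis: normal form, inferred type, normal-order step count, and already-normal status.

normal form:
  vcons Nat 3 7 (vcons Nat 2 1 (vcons Nat 1 4 (vcons Nat 0 0 (vnil Nat))))
the term's type:
  Vec Nat 4
reduction steps (normal order): 9
term was already normal: no
first redex: a beta-redex


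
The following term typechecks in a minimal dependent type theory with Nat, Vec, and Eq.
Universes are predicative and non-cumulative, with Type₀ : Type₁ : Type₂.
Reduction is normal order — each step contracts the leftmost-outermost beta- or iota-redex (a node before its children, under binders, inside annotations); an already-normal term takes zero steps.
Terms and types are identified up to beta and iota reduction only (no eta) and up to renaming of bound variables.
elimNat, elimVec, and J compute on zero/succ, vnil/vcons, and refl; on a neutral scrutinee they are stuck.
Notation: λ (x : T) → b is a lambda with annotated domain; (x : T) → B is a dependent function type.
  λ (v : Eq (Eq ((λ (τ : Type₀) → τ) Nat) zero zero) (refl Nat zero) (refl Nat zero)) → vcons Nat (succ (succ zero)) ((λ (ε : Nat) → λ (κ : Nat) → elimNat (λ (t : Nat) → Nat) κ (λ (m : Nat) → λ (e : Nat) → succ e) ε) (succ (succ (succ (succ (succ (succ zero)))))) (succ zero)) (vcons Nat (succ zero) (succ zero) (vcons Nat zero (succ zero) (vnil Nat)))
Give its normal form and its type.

reduced normal form:
  λ (v : Eq (Eq Nat zero zero) (refl Nat zero) (refl Nat zero)) → vcons Nat (succ (succ zero)) (succ (succ (succ (succ (succ (succ (succ zero))))))) (vcons Nat (succ zero) (succ zero) (vcons Nat zero (succ zero) (vnil Nat)))
type:
  (v : Eq (Eq Nat zero zero) (refl Nat zero) (refl Nat zero)) → Vec Nat (succ (succ (succ zero)))


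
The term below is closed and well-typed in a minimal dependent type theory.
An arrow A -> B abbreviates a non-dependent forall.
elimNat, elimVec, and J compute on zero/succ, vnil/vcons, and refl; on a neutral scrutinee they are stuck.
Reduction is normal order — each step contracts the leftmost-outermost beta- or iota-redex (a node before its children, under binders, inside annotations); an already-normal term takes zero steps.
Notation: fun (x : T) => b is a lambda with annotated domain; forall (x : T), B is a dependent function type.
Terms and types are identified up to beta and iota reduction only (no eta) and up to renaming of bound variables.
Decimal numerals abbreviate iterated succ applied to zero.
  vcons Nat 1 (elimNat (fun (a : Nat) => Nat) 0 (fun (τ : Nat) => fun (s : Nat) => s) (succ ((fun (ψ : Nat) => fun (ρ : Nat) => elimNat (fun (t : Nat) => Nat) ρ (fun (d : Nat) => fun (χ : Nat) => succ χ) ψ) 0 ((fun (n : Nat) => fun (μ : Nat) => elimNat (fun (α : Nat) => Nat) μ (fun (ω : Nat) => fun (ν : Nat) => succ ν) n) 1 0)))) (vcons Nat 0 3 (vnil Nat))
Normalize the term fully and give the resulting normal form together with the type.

normal form:
  vcons Nat 1 0 (vcons Nat 0 3 (vnil Nat))
inferred type:
  Vec Nat 2


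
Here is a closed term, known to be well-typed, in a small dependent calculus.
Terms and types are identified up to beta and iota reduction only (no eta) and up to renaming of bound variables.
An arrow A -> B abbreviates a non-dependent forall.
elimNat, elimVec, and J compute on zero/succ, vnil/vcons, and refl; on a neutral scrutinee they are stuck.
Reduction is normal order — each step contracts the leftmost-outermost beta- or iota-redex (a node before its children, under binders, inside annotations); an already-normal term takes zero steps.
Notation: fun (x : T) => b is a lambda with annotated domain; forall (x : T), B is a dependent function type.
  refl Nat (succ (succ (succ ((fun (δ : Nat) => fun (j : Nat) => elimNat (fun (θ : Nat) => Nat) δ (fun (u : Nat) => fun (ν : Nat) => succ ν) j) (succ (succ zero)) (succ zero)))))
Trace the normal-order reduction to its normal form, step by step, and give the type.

normal-order reduction:
  refl Nat (succ (succ (succ ((fun (δ : Nat) => fun (j : Nat) => elimNat (fun (θ : Nat) => Nat) δ (fun (u : Nat) => fun (ν : Nat) => succ ν) j) (succ (succ zero)) (succ zero)))))
  ~> refl Nat (succ (succ (succ ((fun (δ : Nat) => elimNat (fun (j : Nat) => Nat) (succ (succ zero)) (fun (θ : Nat) => fun (u : Nat) => succ u) δ) (succ zero)))))
  ~> refl Nat (succ (succ (succ (elimNat (fun (δ : Nat) => Nat) (succ (succ zero)) (fun (j : Nat) => fun (θ : Nat) => succ θ) (succ zero)))))
  ~> refl Nat (succ (succ (succ ((fun (δ : Nat) => fun (j : Nat) => succ j) zero (elimNat (fun (θ : Nat) => Nat) (succ (succ zero)) (fun (u : Nat) => fun (ν : Nat) => succ ν) zero)))))
  ~> refl Nat (succ (succ (succ ((fun (δ : Nat) => succ δ) (elimNat (fun (j : Nat) => Nat) (succ (succ zero)) (fun (θ : Nat) => fun (u : Nat) => succ u) zero)))))
  ~> refl Nat (succ (succ (succ (succ (elimNat (fun (δ : Nat) => Nat) (succ (succ zero)) (fun (j : Nat) => fun (θ : Nat) => succ θ) zero)))))
  ~> refl Nat (succ (succ (succ (succ (succ (succ zero))))))
inferred type:
  Eq Nat (succ (succ (succ (succ (succ (succ zero)))))) (succ (succ (succ (succ (succ (succ zero))))))


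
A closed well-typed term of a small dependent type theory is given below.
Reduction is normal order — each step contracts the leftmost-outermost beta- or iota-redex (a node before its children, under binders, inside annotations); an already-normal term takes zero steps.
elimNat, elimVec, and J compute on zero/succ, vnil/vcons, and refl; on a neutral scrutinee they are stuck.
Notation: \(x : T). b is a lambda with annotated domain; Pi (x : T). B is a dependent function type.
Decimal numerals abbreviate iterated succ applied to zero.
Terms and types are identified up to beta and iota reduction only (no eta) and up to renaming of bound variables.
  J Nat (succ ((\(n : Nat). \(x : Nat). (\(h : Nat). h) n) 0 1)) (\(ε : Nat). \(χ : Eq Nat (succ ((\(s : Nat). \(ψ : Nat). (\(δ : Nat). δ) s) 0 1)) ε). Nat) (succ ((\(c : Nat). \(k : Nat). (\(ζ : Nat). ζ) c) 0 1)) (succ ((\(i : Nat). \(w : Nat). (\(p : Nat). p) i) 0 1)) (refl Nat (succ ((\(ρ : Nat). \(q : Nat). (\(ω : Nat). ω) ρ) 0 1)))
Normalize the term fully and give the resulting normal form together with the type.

reduced normal form:
  1
inferred type:
  Nat
observation: the first redex contracted is a J iota-redex; the normal form is reached in 4 normal-order steps.


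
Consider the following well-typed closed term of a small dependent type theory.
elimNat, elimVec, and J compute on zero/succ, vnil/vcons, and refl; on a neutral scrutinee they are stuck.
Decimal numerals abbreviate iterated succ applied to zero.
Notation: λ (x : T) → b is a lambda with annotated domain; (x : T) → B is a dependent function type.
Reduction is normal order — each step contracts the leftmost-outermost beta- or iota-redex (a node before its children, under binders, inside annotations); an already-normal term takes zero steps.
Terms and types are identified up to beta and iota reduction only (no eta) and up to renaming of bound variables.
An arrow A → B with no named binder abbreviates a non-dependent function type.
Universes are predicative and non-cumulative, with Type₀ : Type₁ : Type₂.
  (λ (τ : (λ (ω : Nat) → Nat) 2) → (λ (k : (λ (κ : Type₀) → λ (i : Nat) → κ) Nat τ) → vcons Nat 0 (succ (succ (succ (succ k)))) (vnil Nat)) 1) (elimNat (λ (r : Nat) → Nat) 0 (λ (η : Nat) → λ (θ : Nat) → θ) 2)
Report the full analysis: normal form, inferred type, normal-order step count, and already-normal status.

resulting normal form:
  vcons Nat 0 5 (vnil Nat)
type:
  Vec Nat 1
reduction steps (normal order): 2
term was already normal: no
first contracted redex: a beta-redex


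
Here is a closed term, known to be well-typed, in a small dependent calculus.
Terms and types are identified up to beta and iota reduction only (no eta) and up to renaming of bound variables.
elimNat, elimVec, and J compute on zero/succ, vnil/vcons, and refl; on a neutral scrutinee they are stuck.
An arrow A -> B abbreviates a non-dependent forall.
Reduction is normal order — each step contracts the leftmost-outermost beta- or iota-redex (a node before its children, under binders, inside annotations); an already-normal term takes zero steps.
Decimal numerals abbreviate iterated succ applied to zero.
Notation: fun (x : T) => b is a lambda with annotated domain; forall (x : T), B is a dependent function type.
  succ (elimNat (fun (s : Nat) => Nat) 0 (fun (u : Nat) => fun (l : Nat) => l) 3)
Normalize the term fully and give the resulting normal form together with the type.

reduced normal form:
  1
inferred type:
  Nat


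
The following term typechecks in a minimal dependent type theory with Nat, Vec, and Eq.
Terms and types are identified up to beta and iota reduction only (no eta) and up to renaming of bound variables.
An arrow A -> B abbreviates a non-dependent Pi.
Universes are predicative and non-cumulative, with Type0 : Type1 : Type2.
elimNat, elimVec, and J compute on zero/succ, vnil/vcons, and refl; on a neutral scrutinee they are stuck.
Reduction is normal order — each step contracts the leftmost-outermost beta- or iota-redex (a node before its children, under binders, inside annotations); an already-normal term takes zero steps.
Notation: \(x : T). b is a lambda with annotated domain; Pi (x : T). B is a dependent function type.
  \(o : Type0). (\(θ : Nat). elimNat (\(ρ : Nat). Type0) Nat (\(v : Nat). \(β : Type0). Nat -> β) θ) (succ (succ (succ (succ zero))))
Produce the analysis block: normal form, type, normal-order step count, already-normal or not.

resulting normal form:
  \(o : Type0). Nat -> Nat -> Nat -> Nat -> Nat
inferred type:
  Type0 -> Type0
steps to reach normal form (normal order): 14
already normal: no
first contracted redex: a beta-redex


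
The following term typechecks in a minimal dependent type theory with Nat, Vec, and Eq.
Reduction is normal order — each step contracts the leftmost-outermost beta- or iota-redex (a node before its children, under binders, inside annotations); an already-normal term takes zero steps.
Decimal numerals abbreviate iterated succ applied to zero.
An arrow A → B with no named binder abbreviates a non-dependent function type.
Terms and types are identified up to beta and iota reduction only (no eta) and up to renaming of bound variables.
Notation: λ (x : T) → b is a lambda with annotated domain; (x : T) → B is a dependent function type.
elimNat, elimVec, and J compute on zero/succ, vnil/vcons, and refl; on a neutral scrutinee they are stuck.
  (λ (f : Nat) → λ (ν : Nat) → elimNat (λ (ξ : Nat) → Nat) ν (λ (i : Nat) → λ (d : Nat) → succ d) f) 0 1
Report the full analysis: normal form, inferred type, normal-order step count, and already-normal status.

reduced normal form:
  1
inferred type:
  Nat
normal-order step count: 3
term was already normal: no
first contracted redex: a beta-redex


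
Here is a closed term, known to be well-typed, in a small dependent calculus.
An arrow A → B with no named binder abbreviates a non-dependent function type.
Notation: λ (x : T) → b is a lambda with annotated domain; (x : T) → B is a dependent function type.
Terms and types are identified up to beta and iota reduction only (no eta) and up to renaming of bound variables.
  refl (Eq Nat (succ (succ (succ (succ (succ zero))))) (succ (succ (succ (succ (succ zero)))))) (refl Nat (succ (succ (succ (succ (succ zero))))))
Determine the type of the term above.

inferred type:
  Eq (Eq Nat (succ (succ (succ (succ (succ zero))))) (succ (succ (succ (succ (succ zero)))))) (refl Nat (succ (succ (succ (succ (succ zero)))))) (refl Nat (succ (succ (succ (succ (succ zero))))))


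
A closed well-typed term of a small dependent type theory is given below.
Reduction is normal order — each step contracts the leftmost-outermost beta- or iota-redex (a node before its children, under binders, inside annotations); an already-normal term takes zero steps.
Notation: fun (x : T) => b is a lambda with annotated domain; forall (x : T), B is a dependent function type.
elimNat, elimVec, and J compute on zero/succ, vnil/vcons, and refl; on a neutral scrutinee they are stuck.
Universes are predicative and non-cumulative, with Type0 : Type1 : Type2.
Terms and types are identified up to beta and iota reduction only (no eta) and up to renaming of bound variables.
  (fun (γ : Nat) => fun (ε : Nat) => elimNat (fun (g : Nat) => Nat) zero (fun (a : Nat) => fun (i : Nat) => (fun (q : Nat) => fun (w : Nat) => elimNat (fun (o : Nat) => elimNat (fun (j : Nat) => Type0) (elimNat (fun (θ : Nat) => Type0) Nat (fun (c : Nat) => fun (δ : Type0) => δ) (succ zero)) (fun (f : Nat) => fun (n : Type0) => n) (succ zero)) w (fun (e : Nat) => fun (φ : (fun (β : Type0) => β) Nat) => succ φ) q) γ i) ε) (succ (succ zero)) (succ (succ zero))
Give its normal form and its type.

resulting normal form:
  succ (succ (succ (succ zero)))
inferred type:
  Nat


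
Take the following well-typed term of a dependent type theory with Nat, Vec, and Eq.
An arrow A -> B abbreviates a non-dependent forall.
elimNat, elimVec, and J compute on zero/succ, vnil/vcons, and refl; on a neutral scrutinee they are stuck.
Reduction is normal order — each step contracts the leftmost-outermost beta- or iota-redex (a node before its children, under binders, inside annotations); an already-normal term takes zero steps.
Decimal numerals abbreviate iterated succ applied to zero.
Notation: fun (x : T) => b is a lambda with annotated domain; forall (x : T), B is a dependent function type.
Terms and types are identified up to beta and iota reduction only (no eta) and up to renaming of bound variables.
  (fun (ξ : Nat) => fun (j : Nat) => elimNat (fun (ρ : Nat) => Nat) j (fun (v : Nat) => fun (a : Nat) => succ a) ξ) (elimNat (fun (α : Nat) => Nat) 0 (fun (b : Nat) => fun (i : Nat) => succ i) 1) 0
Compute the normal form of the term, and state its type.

reduced normal form:
  1
type:
  Nat


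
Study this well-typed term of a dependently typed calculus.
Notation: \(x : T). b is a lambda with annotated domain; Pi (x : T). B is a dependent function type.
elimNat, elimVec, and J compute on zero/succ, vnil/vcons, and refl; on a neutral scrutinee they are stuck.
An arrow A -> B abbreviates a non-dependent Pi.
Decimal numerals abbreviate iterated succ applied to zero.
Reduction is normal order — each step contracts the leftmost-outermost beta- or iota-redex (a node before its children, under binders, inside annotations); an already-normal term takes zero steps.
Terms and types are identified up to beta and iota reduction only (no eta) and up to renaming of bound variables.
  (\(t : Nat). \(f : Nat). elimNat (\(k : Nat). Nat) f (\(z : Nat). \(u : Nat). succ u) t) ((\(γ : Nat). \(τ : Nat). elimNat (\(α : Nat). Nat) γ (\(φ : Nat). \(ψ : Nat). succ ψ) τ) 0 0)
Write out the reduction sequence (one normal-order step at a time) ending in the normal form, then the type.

normal-order reduction:
  (\(t : Nat). \(f : Nat). elimNat (\(k : Nat). Nat) f (\(z : Nat). \(u : Nat). succ u) t) ((\(γ : Nat). \(τ : Nat). elimNat (\(α : Nat). Nat) γ (\(φ : Nat). \(ψ : Nat). succ ψ) τ) 0 0)
  ~> \(t : Nat). elimNat (\(f : Nat). Nat) t (\(k : Nat). \(z : Nat). succ z) ((\(u : Nat). \(γ : Nat). elimNat (\(τ : Nat). Nat) u (\(α : Nat). \(φ : Nat). succ φ) γ) 0 0)
  ~> \(t : Nat). elimNat (\(f : Nat). Nat) t (\(k : Nat). \(z : Nat). succ z) ((\(u : Nat). elimNat (\(γ : Nat). Nat) 0 (\(τ : Nat). \(α : Nat). succ α) u) 0)
  ~> \(t : Nat). elimNat (\(f : Nat). Nat) t (\(k : Nat). \(z : Nat). succ z) (elimNat (\(u : Nat). Nat) 0 (\(γ : Nat). \(τ : Nat). succ τ) 0)
  ~> \(t : Nat). elimNat (\(f : Nat). Nat) t (\(k : Nat). \(z : Nat). succ z) 0
  ~> \(t : Nat). t
inferred type:
  Nat -> Nat


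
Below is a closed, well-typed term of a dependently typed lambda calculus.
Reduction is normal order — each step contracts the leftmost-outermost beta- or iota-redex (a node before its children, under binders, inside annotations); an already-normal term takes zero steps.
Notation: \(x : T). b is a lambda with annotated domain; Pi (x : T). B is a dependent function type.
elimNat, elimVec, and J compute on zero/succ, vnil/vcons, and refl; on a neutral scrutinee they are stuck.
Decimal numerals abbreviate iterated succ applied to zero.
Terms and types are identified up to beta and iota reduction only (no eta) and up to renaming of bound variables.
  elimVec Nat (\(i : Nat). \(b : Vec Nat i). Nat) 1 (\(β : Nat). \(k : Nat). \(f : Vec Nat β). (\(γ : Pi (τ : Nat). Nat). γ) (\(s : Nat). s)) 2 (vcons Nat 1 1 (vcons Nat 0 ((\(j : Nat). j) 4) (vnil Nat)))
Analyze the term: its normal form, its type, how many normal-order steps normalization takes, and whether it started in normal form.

normal form:
  1
the term's type:
  Nat
steps to reach normal form (normal order): 13
already normal: no
first contracted redex: an elimVec iota-redex


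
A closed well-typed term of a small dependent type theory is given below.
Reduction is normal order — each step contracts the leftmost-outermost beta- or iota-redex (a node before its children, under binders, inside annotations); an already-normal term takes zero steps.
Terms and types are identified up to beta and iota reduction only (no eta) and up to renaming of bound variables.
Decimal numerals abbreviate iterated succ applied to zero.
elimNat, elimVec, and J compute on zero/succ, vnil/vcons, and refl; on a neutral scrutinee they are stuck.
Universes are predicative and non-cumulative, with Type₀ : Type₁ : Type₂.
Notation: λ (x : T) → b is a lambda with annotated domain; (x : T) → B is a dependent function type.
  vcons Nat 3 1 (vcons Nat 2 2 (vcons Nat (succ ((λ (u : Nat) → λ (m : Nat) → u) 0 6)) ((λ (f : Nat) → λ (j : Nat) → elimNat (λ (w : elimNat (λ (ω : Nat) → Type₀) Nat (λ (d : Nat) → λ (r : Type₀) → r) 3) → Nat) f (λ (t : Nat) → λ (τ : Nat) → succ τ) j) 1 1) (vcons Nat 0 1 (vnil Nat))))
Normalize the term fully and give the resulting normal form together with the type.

reduced normal form:
  vcons Nat 3 1 (vcons Nat 2 2 (vcons Nat 1 2 (vcons Nat 0 1 (vnil Nat))))
type:
  Vec Nat 4
observation: the first redex contracted is a beta-redex; the normal form is reached in 8 normal-order steps.


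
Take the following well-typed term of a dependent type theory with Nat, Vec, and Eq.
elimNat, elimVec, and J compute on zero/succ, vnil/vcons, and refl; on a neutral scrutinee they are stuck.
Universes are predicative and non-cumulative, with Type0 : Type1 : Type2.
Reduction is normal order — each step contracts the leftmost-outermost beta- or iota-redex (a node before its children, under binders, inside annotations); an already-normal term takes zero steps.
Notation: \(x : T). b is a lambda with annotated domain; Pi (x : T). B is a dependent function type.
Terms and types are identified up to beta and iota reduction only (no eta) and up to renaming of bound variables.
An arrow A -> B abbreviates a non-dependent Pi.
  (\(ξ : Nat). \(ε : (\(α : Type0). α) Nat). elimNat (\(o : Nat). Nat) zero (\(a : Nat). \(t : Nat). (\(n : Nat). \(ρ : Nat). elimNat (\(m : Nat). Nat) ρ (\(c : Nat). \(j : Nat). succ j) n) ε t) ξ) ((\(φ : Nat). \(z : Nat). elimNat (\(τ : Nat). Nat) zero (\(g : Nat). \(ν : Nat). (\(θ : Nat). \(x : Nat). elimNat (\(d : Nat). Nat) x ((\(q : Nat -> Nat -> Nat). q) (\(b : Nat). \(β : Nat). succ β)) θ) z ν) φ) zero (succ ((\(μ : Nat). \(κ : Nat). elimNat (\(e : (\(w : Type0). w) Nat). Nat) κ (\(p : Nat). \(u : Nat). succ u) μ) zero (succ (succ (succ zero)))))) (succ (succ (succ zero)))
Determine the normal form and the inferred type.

normal form:
  zero
type:
  Nat


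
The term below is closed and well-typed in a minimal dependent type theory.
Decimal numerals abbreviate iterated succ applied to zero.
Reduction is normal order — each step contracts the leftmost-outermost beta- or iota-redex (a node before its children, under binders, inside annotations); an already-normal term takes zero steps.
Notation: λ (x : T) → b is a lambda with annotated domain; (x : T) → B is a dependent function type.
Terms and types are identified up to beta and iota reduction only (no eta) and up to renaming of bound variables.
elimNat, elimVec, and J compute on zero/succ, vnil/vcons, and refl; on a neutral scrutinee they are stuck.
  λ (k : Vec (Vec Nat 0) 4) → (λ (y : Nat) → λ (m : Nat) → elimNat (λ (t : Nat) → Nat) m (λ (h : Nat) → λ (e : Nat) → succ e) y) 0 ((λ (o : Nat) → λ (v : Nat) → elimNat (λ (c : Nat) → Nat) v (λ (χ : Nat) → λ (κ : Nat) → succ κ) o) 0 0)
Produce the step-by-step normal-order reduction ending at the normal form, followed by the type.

normal-order reduction sequence:
  λ (k : Vec (Vec Nat 0) 4) → (λ (y : Nat) → λ (m : Nat) → elimNat (λ (t : Nat) → Nat) m (λ (h : Nat) → λ (e : Nat) → succ e) y) 0 ((λ (o : Nat) → λ (v : Nat) → elimNat (λ (c : Nat) → Nat) v (λ (χ : Nat) → λ (κ : Nat) → succ κ) o) 0 0)
  ~> λ (k : Vec (Vec Nat 0) 4) → (λ (y : Nat) → elimNat (λ (m : Nat) → Nat) y (λ (t : Nat) → λ (h : Nat) → succ h) 0) ((λ (e : Nat) → λ (o : Nat) → elimNat (λ (v : Nat) → Nat) o (λ (c : Nat) → λ (χ : Nat) → succ χ) e) 0 0)
  ~> λ (k : Vec (Vec Nat 0) 4) → elimNat (λ (y : Nat) → Nat) ((λ (m : Nat) → λ (t : Nat) → elimNat (λ (h : Nat) → Nat) t (λ (e : Nat) → λ (o : Nat) → succ o) m) 0 0) (λ (v : Nat) → λ (c : Nat) → succ c) 0
  ~> λ (k : Vec (Vec Nat 0) 4) → (λ (y : Nat) → λ (m : Nat) → elimNat (λ (t : Nat) → Nat) m (λ (h : Nat) → λ (e : Nat) → succ e) y) 0 0
  ~> λ (k : Vec (Vec Nat 0) 4) → (λ (y : Nat) → elimNat (λ (m : Nat) → Nat) y (λ (t : Nat) → λ (h : Nat) → succ h) 0) 0
  ~> λ (k : Vec (Vec Nat 0) 4) → elimNat (λ (y : Nat) → Nat) 0 (λ (m : Nat) → λ (t : Nat) → succ t) 0
  ~> λ (k : Vec (Vec Nat 0) 4) → 0
type:
  (k : Vec (Vec Nat 0) 4) → Nat


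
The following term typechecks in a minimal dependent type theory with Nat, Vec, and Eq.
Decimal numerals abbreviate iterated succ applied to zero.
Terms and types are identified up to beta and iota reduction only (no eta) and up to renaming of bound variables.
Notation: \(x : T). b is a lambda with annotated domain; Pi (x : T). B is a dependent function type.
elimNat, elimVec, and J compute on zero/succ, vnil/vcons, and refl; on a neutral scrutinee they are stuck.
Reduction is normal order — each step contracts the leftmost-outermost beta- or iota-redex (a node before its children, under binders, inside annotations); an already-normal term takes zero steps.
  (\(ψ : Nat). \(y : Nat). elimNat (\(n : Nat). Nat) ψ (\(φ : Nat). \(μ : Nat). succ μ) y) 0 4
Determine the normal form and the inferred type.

resulting normal form:
  4
inferred type:
  Nat


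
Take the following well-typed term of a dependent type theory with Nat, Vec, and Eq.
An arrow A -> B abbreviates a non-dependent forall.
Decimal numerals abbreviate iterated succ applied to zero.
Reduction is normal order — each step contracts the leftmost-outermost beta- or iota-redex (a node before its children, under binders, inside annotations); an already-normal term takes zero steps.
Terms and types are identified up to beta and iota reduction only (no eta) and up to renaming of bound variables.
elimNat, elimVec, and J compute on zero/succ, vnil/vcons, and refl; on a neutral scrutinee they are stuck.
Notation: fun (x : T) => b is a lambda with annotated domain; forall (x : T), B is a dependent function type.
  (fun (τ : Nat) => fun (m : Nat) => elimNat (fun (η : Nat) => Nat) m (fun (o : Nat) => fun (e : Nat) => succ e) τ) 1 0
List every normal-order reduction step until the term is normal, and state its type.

normal-order reduction sequence:
  (fun (τ : Nat) => fun (m : Nat) => elimNat (fun (η : Nat) => Nat) m (fun (o : Nat) => fun (e : Nat) => succ e) τ) 1 0
  ~> (fun (τ : Nat) => elimNat (fun (m : Nat) => Nat) τ (fun (η : Nat) => fun (o : Nat) => succ o) 1) 0
  ~> elimNat (fun (τ : Nat) => Nat) 0 (fun (m : Nat) => fun (η : Nat) => succ η) 1
  ~> (fun (τ : Nat) => fun (m : Nat) => succ m) 0 (elimNat (fun (η : Nat) => Nat) 0 (fun (o : Nat) => fun (e : Nat) => succ e) 0)
  ~> (fun (τ : Nat) => succ τ) (elimNat (fun (m : Nat) => Nat) 0 (fun (η : Nat) => fun (o : Nat) => succ o) 0)
  ~> succ (elimNat (fun (τ : Nat) => Nat) 0 (fun (m : Nat) => fun (η : Nat) => succ η) 0)
  ~> 1
the term's type:
  Nat


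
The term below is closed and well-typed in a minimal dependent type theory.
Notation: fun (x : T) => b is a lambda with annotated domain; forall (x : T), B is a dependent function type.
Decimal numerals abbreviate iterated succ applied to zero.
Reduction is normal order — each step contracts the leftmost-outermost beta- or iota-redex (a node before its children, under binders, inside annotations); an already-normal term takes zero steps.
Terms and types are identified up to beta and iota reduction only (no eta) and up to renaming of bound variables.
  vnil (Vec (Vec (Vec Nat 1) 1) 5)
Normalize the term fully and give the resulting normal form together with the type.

reduced normal form:
  vnil (Vec (Vec (Vec Nat 1) 1) 5)
the term's type:
  Vec (Vec (Vec (Vec Nat 1) 1) 5) 0
observation: no redex remains anywhere in the term; it is its own normal form.


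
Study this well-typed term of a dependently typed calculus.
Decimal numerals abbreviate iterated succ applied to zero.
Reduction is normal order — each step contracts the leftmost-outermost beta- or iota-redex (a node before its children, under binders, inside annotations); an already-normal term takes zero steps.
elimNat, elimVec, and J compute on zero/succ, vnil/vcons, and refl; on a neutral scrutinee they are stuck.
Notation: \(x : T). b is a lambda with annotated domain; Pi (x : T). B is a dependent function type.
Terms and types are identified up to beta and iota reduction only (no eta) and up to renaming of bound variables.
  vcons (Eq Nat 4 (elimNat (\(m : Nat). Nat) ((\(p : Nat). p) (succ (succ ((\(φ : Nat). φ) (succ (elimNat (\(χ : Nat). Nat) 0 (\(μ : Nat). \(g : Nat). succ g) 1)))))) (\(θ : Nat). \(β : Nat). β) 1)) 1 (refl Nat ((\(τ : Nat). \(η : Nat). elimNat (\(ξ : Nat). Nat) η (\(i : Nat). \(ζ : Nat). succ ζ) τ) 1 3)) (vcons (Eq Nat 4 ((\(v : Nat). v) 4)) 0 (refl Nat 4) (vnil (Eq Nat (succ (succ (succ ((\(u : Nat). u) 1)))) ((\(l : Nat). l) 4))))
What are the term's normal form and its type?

normal form:
  vcons (Eq Nat 4 4) 1 (refl Nat 4) (vcons (Eq Nat 4 4) 0 (refl Nat 4) (vnil (Eq Nat 4 4)))
inferred type:
  Vec (Eq Nat 4 4) 2


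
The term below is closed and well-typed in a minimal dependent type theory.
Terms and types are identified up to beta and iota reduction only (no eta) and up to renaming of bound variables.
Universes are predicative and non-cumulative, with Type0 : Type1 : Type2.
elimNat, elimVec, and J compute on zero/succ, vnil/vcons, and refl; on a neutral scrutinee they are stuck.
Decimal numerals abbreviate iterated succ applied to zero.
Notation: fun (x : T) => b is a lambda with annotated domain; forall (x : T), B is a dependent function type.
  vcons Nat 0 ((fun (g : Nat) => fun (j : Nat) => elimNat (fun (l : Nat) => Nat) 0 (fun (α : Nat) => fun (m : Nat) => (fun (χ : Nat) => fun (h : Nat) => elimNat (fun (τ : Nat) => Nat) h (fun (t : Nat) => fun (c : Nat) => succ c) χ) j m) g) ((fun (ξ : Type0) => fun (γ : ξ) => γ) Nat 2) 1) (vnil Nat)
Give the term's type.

inferred type:
  Vec Nat 1


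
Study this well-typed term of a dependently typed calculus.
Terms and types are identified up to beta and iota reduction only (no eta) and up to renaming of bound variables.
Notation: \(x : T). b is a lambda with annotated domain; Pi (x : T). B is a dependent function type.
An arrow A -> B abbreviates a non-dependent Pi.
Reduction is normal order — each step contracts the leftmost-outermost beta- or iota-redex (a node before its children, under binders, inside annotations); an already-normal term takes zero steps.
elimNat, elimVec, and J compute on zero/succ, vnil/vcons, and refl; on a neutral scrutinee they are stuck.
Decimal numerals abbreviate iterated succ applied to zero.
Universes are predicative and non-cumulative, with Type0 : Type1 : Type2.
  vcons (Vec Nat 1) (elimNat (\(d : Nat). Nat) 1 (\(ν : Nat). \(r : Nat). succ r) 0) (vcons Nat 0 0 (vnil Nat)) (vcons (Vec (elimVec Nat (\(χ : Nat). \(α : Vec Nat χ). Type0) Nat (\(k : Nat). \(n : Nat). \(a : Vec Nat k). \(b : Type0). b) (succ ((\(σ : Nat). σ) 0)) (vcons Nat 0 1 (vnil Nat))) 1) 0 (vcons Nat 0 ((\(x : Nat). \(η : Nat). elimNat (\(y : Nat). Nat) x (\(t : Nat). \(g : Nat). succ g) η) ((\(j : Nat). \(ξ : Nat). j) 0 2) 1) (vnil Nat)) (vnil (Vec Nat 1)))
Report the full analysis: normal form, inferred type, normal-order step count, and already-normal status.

resulting normal form:
  vcons (Vec Nat 1) 1 (vcons Nat 0 0 (vnil Nat)) (vcons (Vec Nat 1) 0 (vcons Nat 0 1 (vnil Nat)) (vnil (Vec Nat 1)))
type:
  Vec (Vec Nat 1) 2
normal-order step count: 15
already normal: no
first redex: an elimNat iota-redex


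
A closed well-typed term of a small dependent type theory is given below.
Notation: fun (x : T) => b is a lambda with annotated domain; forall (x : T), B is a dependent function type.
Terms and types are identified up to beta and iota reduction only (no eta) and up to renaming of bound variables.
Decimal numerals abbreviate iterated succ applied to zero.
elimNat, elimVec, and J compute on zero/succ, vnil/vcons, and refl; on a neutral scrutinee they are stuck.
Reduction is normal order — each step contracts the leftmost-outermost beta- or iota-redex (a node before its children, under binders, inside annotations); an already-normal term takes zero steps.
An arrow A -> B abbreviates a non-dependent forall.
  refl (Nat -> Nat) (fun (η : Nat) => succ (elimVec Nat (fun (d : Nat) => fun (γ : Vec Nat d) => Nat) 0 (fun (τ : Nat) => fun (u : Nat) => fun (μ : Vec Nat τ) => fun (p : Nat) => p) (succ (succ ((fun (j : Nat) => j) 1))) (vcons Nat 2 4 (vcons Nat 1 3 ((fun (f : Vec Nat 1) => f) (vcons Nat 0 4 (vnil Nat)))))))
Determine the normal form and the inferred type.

reduced normal form:
  refl (Nat -> Nat) (fun (η : Nat) => 1)
the term's type:
  Eq (Nat -> Nat) (fun (η : Nat) => 1) (fun (d : Nat) => 1)


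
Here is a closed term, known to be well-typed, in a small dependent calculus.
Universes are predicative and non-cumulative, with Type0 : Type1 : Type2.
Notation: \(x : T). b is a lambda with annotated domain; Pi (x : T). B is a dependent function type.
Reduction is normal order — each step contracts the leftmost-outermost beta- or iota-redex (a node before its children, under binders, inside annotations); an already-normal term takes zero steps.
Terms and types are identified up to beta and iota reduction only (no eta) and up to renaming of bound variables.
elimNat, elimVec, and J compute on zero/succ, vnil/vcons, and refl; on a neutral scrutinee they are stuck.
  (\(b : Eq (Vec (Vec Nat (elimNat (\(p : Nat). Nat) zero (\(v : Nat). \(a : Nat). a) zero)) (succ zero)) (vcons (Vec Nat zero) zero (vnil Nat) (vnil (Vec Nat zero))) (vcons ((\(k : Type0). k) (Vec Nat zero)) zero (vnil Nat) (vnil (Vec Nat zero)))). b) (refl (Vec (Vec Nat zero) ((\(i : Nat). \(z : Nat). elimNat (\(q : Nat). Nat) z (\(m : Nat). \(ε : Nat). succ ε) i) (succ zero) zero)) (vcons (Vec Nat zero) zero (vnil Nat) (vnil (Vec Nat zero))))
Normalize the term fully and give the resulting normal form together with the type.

normal form:
  refl (Vec (Vec Nat zero) (succ zero)) (vcons (Vec Nat zero) zero (vnil Nat) (vnil (Vec Nat zero)))
type:
  Eq (Vec (Vec Nat zero) (succ zero)) (vcons (Vec Nat zero) zero (vnil Nat) (vnil (Vec Nat zero))) (vcons (Vec Nat zero) zero (vnil Nat) (vnil (Vec Nat zero)))


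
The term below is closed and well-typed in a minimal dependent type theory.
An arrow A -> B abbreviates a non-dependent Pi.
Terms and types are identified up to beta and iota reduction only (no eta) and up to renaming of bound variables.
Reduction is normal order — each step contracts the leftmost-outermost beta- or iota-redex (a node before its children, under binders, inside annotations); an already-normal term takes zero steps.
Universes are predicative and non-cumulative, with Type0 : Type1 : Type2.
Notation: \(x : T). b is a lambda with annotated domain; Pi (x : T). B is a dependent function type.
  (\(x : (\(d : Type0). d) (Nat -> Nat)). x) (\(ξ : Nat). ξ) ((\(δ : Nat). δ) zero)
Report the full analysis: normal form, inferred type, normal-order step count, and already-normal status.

normal form:
  zero
inferred type:
  Nat
reduction steps (normal order): 3
already normal: no
first redex: a beta-redex


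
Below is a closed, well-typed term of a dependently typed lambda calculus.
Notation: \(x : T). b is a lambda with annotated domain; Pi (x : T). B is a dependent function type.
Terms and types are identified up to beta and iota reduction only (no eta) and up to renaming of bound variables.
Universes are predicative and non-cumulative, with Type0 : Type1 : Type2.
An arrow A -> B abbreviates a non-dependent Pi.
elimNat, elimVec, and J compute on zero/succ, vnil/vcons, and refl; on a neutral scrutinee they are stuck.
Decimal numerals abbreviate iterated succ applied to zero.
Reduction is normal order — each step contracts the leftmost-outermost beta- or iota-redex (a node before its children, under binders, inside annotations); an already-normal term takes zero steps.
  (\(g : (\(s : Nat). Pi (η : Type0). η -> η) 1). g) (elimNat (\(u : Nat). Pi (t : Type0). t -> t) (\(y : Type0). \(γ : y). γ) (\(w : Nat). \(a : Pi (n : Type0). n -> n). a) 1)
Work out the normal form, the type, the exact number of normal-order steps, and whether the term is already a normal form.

reduced normal form:
  \(g : Type0). \(s : g). s
inferred type:
  Pi (g : Type0). g -> g
normal-order step count: 5
term was already normal: no
first contracted redex: a beta-redex
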